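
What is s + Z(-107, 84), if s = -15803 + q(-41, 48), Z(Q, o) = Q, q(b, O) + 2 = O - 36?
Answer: -15900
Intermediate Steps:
q(b, O) = -38 + O (q(b, O) = -2 + (O - 36) = -2 + (-36 + O) = -38 + O)
s = -15793 (s = -15803 + (-38 + 48) = -15803 + 10 = -15793)
s + Z(-107, 84) = -15793 - 107 = -15900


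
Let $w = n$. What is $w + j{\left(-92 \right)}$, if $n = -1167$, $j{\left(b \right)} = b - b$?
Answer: $-1167$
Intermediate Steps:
$j{\left(b \right)} = 0$
$w = -1167$
$w + j{\left(-92 \right)} = -1167 + 0 = -1167$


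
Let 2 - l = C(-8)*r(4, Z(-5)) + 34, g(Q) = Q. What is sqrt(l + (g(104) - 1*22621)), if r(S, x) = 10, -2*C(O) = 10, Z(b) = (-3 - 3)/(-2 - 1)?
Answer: I*sqrt(22499) ≈ 150.0*I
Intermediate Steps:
Z(b) = 2 (Z(b) = -6/(-3) = -6*(-1/3) = 2)
C(O) = -5 (C(O) = -1/2*10 = -5)
l = 18 (l = 2 - (-5*10 + 34) = 2 - (-50 + 34) = 2 - 1*(-16) = 2 + 16 = 18)
sqrt(l + (g(104) - 1*22621)) = sqrt(18 + (104 - 1*22621)) = sqrt(18 + (104 - 22621)) = sqrt(18 - 22517) = sqrt(-22499) = I*sqrt(22499)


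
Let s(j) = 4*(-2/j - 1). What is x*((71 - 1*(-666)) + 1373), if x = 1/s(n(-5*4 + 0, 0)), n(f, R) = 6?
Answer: -3165/8 ≈ -395.63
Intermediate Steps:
s(j) = -4 - 8/j (s(j) = 4*(-1 - 2/j) = -4 - 8/j)
x = -3/16 (x = 1/(-4 - 8/6) = 1/(-4 - 8*1/6) = 1/(-4 - 4/3) = 1/(-16/3) = -3/16 ≈ -0.18750)
x*((71 - 1*(-666)) + 1373) = -3*((71 - 1*(-666)) + 1373)/16 = -3*((71 + 666) + 1373)/16 = -3*(737 + 1373)/16 = -3/16*2110 = -3165/8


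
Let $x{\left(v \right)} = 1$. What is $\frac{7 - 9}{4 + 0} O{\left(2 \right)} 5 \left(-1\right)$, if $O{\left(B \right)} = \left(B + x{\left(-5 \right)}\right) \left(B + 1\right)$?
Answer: $\frac{45}{2} \approx 22.5$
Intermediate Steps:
$O{\left(B \right)} = \left(1 + B\right)^{2}$ ($O{\left(B \right)} = \left(B + 1\right) \left(B + 1\right) = \left(1 + B\right) \left(1 + B\right) = \left(1 + B\right)^{2}$)
$\frac{7 - 9}{4 + 0} O{\left(2 \right)} 5 \left(-1\right) = \frac{7 - 9}{4 + 0} \left(1 + 2^{2} + 2 \cdot 2\right) 5 \left(-1\right) = - \frac{2}{4} \left(1 + 4 + 4\right) \left(-5\right) = \left(-2\right) \frac{1}{4} \cdot 9 \left(-5\right) = \left(- \frac{1}{2}\right) 9 \left(-5\right) = \left(- \frac{9}{2}\right) \left(-5\right) = \frac{45}{2}$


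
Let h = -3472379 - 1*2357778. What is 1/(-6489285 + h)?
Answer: -1/12319442 ≈ -8.1173e-8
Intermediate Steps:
h = -5830157 (h = -3472379 - 2357778 = -5830157)
1/(-6489285 + h) = 1/(-6489285 - 5830157) = 1/(-12319442) = -1/12319442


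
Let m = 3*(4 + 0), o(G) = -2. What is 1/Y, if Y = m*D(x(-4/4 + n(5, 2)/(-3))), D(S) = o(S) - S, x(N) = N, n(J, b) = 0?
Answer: -1/12 ≈ -0.083333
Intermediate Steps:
D(S) = -2 - S
m = 12 (m = 3*4 = 12)
Y = -12 (Y = 12*(-2 - (-4/4 + 0/(-3))) = 12*(-2 - (-4*1/4 + 0*(-1/3))) = 12*(-2 - (-1 + 0)) = 12*(-2 - 1*(-1)) = 12*(-2 + 1) = 12*(-1) = -12)
1/Y = 1/(-12) = -1/12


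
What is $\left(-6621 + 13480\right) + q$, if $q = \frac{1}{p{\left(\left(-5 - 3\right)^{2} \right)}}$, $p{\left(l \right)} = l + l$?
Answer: $\frac{877953}{128} \approx 6859.0$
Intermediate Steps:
$p{\left(l \right)} = 2 l$
$q = \frac{1}{128}$ ($q = \frac{1}{2 \left(-5 - 3\right)^{2}} = \frac{1}{2 \left(-8\right)^{2}} = \frac{1}{2 \cdot 64} = \frac{1}{128} \approx 0.0078125$)
$\left(-6621 + 13480\right) + q = \left(-6621 + 13480\right) + \frac{1}{128} = 6859 + \frac{1}{128} = \frac{877953}{128}$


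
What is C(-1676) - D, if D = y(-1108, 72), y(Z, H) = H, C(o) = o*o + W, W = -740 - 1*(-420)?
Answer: 2808584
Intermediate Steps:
W = -320 (W = -740 + 420 = -320)
C(o) = -320 + o² (C(o) = o*o - 320 = o² - 320 = -320 + o²)
D = 72
C(-1676) - D = (-320 + (-1676)²) - 1*72 = (-320 + 2808976) - 72 = 2808656 - 72 = 2808584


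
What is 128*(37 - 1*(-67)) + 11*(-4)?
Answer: 13268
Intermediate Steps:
128*(37 - 1*(-67)) + 11*(-4) = 128*(37 + 67) - 44 = 128*104 - 44 = 13312 - 44 = 13268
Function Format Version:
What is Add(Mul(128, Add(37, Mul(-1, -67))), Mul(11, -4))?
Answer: 13268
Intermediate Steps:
Add(Mul(128, Add(37, Mul(-1, -67))), Mul(11, -4)) = Add(Mul(128, Add(37, 67)), -44) = Add(Mul(128, 104), -44) = Add(13312, -44) = 13268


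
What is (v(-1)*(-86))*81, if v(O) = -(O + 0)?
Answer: -6966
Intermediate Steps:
v(O) = -O
(v(-1)*(-86))*81 = (-1*(-1)*(-86))*81 = (1*(-86))*81 = -86*81 = -6966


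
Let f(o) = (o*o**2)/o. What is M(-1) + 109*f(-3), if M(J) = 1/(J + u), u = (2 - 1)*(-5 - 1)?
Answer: 6866/7 ≈ 980.86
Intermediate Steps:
u = -6 (u = 1*(-6) = -6)
M(J) = 1/(-6 + J) (M(J) = 1/(J - 6) = 1/(-6 + J))
f(o) = o**2 (f(o) = o**3/o = o**2)
M(-1) + 109*f(-3) = 1/(-6 - 1) + 109*(-3)**2 = 1/(-7) + 109*9 = -1/7 + 981 = 6866/7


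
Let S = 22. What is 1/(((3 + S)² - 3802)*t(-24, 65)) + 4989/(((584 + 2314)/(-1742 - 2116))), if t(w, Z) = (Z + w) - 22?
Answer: -64546699328/9718443 ≈ -6641.7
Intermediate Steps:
t(w, Z) = -22 + Z + w
1/(((3 + S)² - 3802)*t(-24, 65)) + 4989/(((584 + 2314)/(-1742 - 2116))) = 1/(((3 + 22)² - 3802)*(-22 + 65 - 24)) + 4989/(((584 + 2314)/(-1742 - 2116))) = 1/(25² - 3802*19) + 4989/((2898/(-3858))) = (1/19)/(625 - 3802) + 4989/((2898*(-1/3858))) = (1/19)/(-3177) + 4989/(-483/643) = -1/3177*1/19 + 4989*(-643/483) = -1/60363 - 1069309/161 = -64546699328/9718443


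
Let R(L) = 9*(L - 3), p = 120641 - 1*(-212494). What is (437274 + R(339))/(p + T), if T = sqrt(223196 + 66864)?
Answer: 29335734846/22195727633 - 880596*sqrt(72515)/110978638165 ≈ 1.3195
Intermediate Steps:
p = 333135 (p = 120641 + 212494 = 333135)
T = 2*sqrt(72515) (T = sqrt(290060) = 2*sqrt(72515) ≈ 538.57)
R(L) = -27 + 9*L (R(L) = 9*(-3 + L) = -27 + 9*L)
(437274 + R(339))/(p + T) = (437274 + (-27 + 9*339))/(333135 + 2*sqrt(72515)) = (437274 + (-27 + 3051))/(333135 + 2*sqrt(72515)) = (437274 + 3024)/(333135 + 2*sqrt(72515)) = 440298/(333135 + 2*sqrt(72515))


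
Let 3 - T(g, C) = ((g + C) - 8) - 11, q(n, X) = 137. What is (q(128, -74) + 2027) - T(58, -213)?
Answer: 1987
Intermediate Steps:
T(g, C) = 22 - C - g (T(g, C) = 3 - (((g + C) - 8) - 11) = 3 - (((C + g) - 8) - 11) = 3 - ((-8 + C + g) - 11) = 3 - (-19 + C + g) = 3 + (19 - C - g) = 22 - C - g)
(q(128, -74) + 2027) - T(58, -213) = (137 + 2027) - (22 - 1*(-213) - 1*58) = 2164 - (22 + 213 - 58) = 2164 - 1*177 = 2164 - 177 = 1987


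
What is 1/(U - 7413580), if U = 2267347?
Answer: -1/5146233 ≈ -1.9432e-7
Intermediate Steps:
1/(U - 7413580) = 1/(2267347 - 7413580) = 1/(-5146233) = -1/5146233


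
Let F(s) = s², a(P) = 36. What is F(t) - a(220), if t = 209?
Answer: 43645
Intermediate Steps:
F(t) - a(220) = 209² - 1*36 = 43681 - 36 = 43645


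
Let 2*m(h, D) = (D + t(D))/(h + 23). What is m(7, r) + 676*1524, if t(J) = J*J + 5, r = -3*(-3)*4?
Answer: 61814777/60 ≈ 1.0302e+6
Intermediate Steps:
r = 36 (r = 9*4 = 36)
t(J) = 5 + J**2 (t(J) = J**2 + 5 = 5 + J**2)
m(h, D) = (5 + D + D**2)/(2*(23 + h)) (m(h, D) = ((D + (5 + D**2))/(h + 23))/2 = ((5 + D + D**2)/(23 + h))/2 = (5 + D + D**2)/(2*(23 + h)))
m(7, r) + 676*1524 = (5 + 36 + 36**2)/(2*(23 + 7)) + 676*1524 = (1/2)*(5 + 36 + 1296)/30 + 1030224 = (1/2)*(1/30)*1337 + 1030224 = 1337/60 + 1030224 = 61814777/60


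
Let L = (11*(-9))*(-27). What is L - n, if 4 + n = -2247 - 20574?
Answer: 25498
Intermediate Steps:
n = -22825 (n = -4 + (-2247 - 20574) = -4 - 22821 = -22825)
L = 2673 (L = -99*(-27) = 2673)
L - n = 2673 - 1*(-22825) = 2673 + 22825 = 25498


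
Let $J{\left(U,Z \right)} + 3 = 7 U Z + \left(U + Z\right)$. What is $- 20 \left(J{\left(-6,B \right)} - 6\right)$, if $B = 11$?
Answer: $9320$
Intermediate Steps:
$J{\left(U,Z \right)} = -3 + U + Z + 7 U Z$ ($J{\left(U,Z \right)} = -3 + \left(7 U Z + \left(U + Z\right)\right) = -3 + \left(U + Z + 7 U Z\right) = -3 + U + Z + 7 U Z$)
$- 20 \left(J{\left(-6,B \right)} - 6\right) = - 20 \left(\left(-3 - 6 + 11 + 7 \left(-6\right) 11\right) - 6\right) = - 20 \left(\left(-3 - 6 + 11 - 462\right) - 6\right) = - 20 \left(-460 - 6\right) = \left(-20\right) \left(-466\right) = 9320$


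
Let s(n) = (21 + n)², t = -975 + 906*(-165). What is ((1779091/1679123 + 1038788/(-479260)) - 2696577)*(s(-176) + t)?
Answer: 13718959998329015479128/40236824449 ≈ 3.4096e+11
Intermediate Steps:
t = -150465 (t = -975 - 149490 = -150465)
((1779091/1679123 + 1038788/(-479260)) - 2696577)*(s(-176) + t) = ((1779091/1679123 + 1038788/(-479260)) - 2696577)*((21 - 176)² - 150465) = ((1779091*(1/1679123) + 1038788*(-1/479260)) - 2696577)*((-155)² - 150465) = ((1779091/1679123 - 259697/119815) - 2696577)*(24025 - 150465) = (-222901417566/201184122245 - 2696577)*(-126440) = -542508699712472931/201184122245*(-126440) = 13718959998329015479128/40236824449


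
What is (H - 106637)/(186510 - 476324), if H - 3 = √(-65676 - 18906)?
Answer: 53317/144907 - 3*I*√9398/289814 ≈ 0.36794 - 0.0010035*I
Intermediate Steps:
H = 3 + 3*I*√9398 (H = 3 + √(-65676 - 18906) = 3 + √(-84582) = 3 + 3*I*√9398 ≈ 3.0 + 290.83*I)
(H - 106637)/(186510 - 476324) = ((3 + 3*I*√9398) - 106637)/(186510 - 476324) = (-106634 + 3*I*√9398)/(-289814) = (-106634 + 3*I*√9398)*(-1/289814) = 53317/144907 - 3*I*√9398/289814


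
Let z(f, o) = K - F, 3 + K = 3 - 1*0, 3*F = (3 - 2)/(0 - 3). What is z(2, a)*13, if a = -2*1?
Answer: 13/9 ≈ 1.4444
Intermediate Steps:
F = -⅑ (F = ((3 - 2)/(0 - 3))/3 = (1/(-3))/3 = (1*(-⅓))/3 = (⅓)*(-⅓) = -⅑ ≈ -0.11111)
a = -2
K = 0 (K = -3 + (3 - 1*0) = -3 + (3 + 0) = -3 + 3 = 0)
z(f, o) = ⅑ (z(f, o) = 0 - 1*(-⅑) = 0 + ⅑ = ⅑)
z(2, a)*13 = (⅑)*13 = 13/9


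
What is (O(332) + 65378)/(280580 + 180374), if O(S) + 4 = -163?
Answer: 65211/460954 ≈ 0.14147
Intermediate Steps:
O(S) = -167 (O(S) = -4 - 163 = -167)
(O(332) + 65378)/(280580 + 180374) = (-167 + 65378)/(280580 + 180374) = 65211/460954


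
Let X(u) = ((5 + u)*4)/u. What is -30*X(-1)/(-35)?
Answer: -96/7 ≈ -13.714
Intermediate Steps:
X(u) = (20 + 4*u)/u
-30*X(-1)/(-35) = -30*(4 + 20/(-1))/(-35) = -30*(4 + 20*(-1))*(-1/35) = -30*(4 - 20)*(-1/35) = -30*(-16)*(-1/35) = 480*(-1/35) = -96/7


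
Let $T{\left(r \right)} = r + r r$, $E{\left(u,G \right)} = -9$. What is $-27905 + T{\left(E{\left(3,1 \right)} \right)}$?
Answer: $-27833$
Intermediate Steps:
$T{\left(r \right)} = r + r^{2}$
$-27905 + T{\left(E{\left(3,1 \right)} \right)} = -27905 - 9 \left(1 - 9\right) = -27905 - -72 = -27905 + 72 = -27833$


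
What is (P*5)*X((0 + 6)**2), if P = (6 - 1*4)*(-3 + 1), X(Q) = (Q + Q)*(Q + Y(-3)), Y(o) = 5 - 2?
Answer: -56160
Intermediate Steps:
Y(o) = 3
X(Q) = 2*Q*(3 + Q) (X(Q) = (Q + Q)*(Q + 3) = (2*Q)*(3 + Q) = 2*Q*(3 + Q))
P = -4 (P = (6 - 4)*(-2) = 2*(-2) = -4)
(P*5)*X((0 + 6)**2) = (-4*5)*(2*(0 + 6)**2*(3 + (0 + 6)**2)) = -40*6**2*(3 + 6**2) = -40*36*(3 + 36) = -40*36*39 = -20*2808 = -56160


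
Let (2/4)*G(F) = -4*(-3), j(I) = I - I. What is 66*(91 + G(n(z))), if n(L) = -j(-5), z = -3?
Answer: 7590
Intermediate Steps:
j(I) = 0
n(L) = 0 (n(L) = -1*0 = 0)
G(F) = 24 (G(F) = 2*(-4*(-3)) = 2*12 = 24)
66*(91 + G(n(z))) = 66*(91 + 24) = 66*115 = 7590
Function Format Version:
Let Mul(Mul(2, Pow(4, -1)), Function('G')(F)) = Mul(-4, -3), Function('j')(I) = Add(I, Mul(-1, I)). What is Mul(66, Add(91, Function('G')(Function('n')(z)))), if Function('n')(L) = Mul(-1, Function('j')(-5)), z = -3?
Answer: 7590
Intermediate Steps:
Function('j')(I) = 0
Function('n')(L) = 0 (Function('n')(L) = Mul(-1, 0) = 0)
Function('G')(F) = 24 (Function('G')(F) = Mul(2, Mul(-4, -3)) = Mul(2, 12) = 24)
Mul(66, Add(91, Function('G')(Function('n')(z)))) = Mul(66, Add(91, 24)) = Mul(66, 115) = 7590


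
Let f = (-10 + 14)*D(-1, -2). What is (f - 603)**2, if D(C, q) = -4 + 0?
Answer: 383161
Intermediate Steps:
D(C, q) = -4
f = -16 (f = (-10 + 14)*(-4) = 4*(-4) = -16)
(f - 603)**2 = (-16 - 603)**2 = (-619)**2 = 383161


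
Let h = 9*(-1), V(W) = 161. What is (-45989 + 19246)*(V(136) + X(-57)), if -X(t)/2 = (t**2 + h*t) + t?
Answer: 193860007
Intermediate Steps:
h = -9
X(t) = -2*t**2 + 16*t (X(t) = -2*((t**2 - 9*t) + t) = -2*(t**2 - 8*t) = -2*t**2 + 16*t)
(-45989 + 19246)*(V(136) + X(-57)) = (-45989 + 19246)*(161 + 2*(-57)*(8 - 1*(-57))) = -26743*(161 + 2*(-57)*(8 + 57)) = -26743*(161 + 2*(-57)*65) = -26743*(161 - 7410) = -26743*(-7249) = 193860007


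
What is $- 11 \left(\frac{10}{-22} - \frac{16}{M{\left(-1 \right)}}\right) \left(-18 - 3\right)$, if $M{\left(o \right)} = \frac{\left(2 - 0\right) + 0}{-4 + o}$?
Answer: $9135$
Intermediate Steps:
$M{\left(o \right)} = \frac{2}{-4 + o}$ ($M{\left(o \right)} = \frac{\left(2 + 0\right) + 0}{-4 + o} = \frac{2 + 0}{-4 + o} = \frac{2}{-4 + o}$)
$- 11 \left(\frac{10}{-22} - \frac{16}{M{\left(-1 \right)}}\right) \left(-18 - 3\right) = - 11 \left(\frac{10}{-22} - \frac{16}{2 \frac{1}{-4 - 1}}\right) \left(-18 - 3\right) = - 11 \left(10 \left(- \frac{1}{22}\right) - \frac{16}{2 \frac{1}{-5}}\right) \left(-18 - 3\right) = - 11 \left(- \frac{5}{11} - \frac{16}{2 \left(- \frac{1}{5}\right)}\right) \left(-21\right) = - 11 \left(- \frac{5}{11} - \frac{16}{- \frac{2}{5}}\right) \left(-21\right) = - 11 \left(- \frac{5}{11} - -40\right) \left(-21\right) = - 11 \left(- \frac{5}{11} + 40\right) \left(-21\right) = \left(-11\right) \frac{435}{11} \left(-21\right) = \left(-435\right) \left(-21\right) = 9135$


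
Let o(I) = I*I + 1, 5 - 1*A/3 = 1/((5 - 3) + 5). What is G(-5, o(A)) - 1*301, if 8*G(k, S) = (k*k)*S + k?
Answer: 17886/49 ≈ 365.02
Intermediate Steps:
A = 102/7 (A = 15 - 3/((5 - 3) + 5) = 15 - 3/(2 + 5) = 15 - 3/7 = 102/7 ≈ 14.571)
o(I) = 1 + I**2 (o(I) = I**2 + 1 = 1 + I**2)
G(k, S) = k/8 + S*k**2/8 (G(k, S) = ((k*k)*S + k)/8 = (k**2*S + k)/8 = (S*k**2 + k)/8 = (k + S*k**2)/8 = k/8 + S*k**2/8)
G(-5, o(A)) - 1*301 = (1/8)*(-5)*(1 + (1 + (102/7)**2)*(-5)) - 1*301 = (1/8)*(-5)*(1 + (1 + 10404/49)*(-5)) - 301 = (1/8)*(-5)*(1 + (10453/49)*(-5)) - 301 = (1/8)*(-5)*(1 - 52265/49) - 301 = (1/8)*(-5)*(-52216/49) - 301 = 32635/49 - 301 = 17886/49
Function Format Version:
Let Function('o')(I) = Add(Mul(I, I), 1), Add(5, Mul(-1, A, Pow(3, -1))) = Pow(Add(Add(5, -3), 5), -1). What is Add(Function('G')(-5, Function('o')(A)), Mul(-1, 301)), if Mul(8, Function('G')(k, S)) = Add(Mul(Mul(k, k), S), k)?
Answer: Rational(17886, 49) ≈ 365.02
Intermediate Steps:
A = Rational(102, 7) (A = Add(15, Mul(-3, Pow(Add(Add(5, -3), 5), -1))) = Add(15, Mul(-3, Pow(Add(2, 5), -1))) = Add(15, Mul(-3, Pow(7, -1))) = Add(15, Mul(-3, Rational(1, 7))) = Add(15, Rational(-3, 7)) = Rational(102, 7) ≈ 14.571)
Function('o')(I) = Add(1, Pow(I, 2)) (Function('o')(I) = Add(Pow(I, 2), 1) = Add(1, Pow(I, 2)))
Function('G')(k, S) = Add(Mul(Rational(1, 8), k), Mul(Rational(1, 8), S, Pow(k, 2))) (Function('G')(k, S) = Mul(Rational(1, 8), Add(Mul(Mul(k, k), S), k)) = Mul(Rational(1, 8), Add(Mul(Pow(k, 2), S), k)) = Mul(Rational(1, 8), Add(Mul(S, Pow(k, 2)), k)) = Mul(Rational(1, 8), Add(k, Mul(S, Pow(k, 2)))) = Add(Mul(Rational(1, 8), k), Mul(Rational(1, 8), S, Pow(k, 2))))
Add(Function('G')(-5, Function('o')(A)), Mul(-1, 301)) = Add(Mul(Rational(1, 8), -5, Add(1, Mul(Add(1, Pow(Rational(102, 7), 2)), -5))), Mul(-1, 301)) = Add(Mul(Rational(1, 8), -5, Add(1, Mul(Add(1, Rational(10404, 49)), -5))), -301) = Add(Mul(Rational(1, 8), -5, Add(1, Mul(Rational(10453, 49), -5))), -301) = Add(Mul(Rational(1, 8), -5, Add(1, Rational(-52265, 49))), -301) = Add(Mul(Rational(1, 8), -5, Rational(-52216, 49)), -301) = Add(Rational(32635, 49), -301) = Rational(17886, 49)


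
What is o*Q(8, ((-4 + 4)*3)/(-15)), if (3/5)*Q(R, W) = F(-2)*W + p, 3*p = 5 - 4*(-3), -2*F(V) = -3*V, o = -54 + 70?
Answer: 1360/9 ≈ 151.11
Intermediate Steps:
o = 16
F(V) = 3*V/2 (F(V) = -(-3)*V/2 = 3*V/2)
p = 17/3 (p = (5 - 4*(-3))/3 = (5 + 12)/3 = (1/3)*17 = 17/3 ≈ 5.6667)
Q(R, W) = 85/9 - 5*W (Q(R, W) = 5*(((3/2)*(-2))*W + 17/3)/3 = 5*(-3*W + 17/3)/3 = 5*(17/3 - 3*W)/3 = 85/9 - 5*W)
o*Q(8, ((-4 + 4)*3)/(-15)) = 16*(85/9 - 5*(-4 + 4)*3/(-15)) = 16*(85/9 - 5*0*3*(-1)/15) = 16*(85/9 - 0*(-1)/15) = 16*(85/9 - 5*0) = 16*(85/9 + 0) = 16*(85/9) = 1360/9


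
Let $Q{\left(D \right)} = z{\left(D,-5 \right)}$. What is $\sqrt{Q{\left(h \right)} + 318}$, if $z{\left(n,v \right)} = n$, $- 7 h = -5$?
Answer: $\frac{\sqrt{15617}}{7} \approx 17.853$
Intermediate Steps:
$h = \frac{5}{7}$ ($h = \left(- \frac{1}{7}\right) \left(-5\right) = \frac{5}{7} \approx 0.71429$)
$Q{\left(D \right)} = D$
$\sqrt{Q{\left(h \right)} + 318} = \sqrt{\frac{5}{7} + 318} = \sqrt{\frac{2231}{7}} = \frac{\sqrt{15617}}{7}$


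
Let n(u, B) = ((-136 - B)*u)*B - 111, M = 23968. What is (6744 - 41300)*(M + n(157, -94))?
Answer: -22243455308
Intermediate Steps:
n(u, B) = -111 + B*u*(-136 - B) (n(u, B) = (u*(-136 - B))*B - 111 = B*u*(-136 - B) - 111 = -111 + B*u*(-136 - B))
(6744 - 41300)*(M + n(157, -94)) = (6744 - 41300)*(23968 + (-111 - 1*157*(-94)**2 - 136*(-94)*157)) = -34556*(23968 + (-111 - 1*157*8836 + 2007088)) = -34556*(23968 + (-111 - 1387252 + 2007088)) = -34556*(23968 + 619725) = -34556*643693 = -22243455308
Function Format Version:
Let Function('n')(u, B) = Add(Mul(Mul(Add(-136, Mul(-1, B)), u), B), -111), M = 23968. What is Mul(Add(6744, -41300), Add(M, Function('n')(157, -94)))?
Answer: -22243455308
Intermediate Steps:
Function('n')(u, B) = Add(-111, Mul(B, u, Add(-136, Mul(-1, B)))) (Function('n')(u, B) = Add(Mul(Mul(u, Add(-136, Mul(-1, B))), B), -111) = Add(Mul(B, u, Add(-136, Mul(-1, B))), -111) = Add(-111, Mul(B, u, Add(-136, Mul(-1, B)))))
Mul(Add(6744, -41300), Add(M, Function('n')(157, -94))) = Mul(Add(6744, -41300), Add(23968, Add(-111, Mul(-1, 157, Pow(-94, 2)), Mul(-136, -94, 157)))) = Mul(-34556, Add(23968, Add(-111, Mul(-1, 157, 8836), 2007088))) = Mul(-34556, Add(23968, Add(-111, -1387252, 2007088))) = Mul(-34556, Add(23968, 619725)) = Mul(-34556, 643693) = -22243455308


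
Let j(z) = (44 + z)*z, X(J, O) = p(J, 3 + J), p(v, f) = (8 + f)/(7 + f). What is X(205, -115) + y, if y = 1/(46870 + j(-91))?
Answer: 11047967/10996605 ≈ 1.0047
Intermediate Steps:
p(v, f) = (8 + f)/(7 + f)
X(J, O) = (11 + J)/(10 + J) (X(J, O) = (8 + (3 + J))/(7 + (3 + J)) = (11 + J)/(10 + J))
j(z) = z*(44 + z)
y = 1/51147 (y = 1/(46870 - 91*(44 - 91)) = 1/(46870 - 91*(-47)) = 1/(46870 + 4277) = 1/51147 ≈ 1.9551e-5)
X(205, -115) + y = (11 + 205)/(10 + 205) + 1/51147 = 216/215 + 1/51147 = 11047967/10996605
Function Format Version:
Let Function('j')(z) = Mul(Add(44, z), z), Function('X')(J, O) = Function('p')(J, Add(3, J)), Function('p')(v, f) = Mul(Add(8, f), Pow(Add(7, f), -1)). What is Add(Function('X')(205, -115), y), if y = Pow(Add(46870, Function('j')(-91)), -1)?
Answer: Rational(11047967, 10996605) ≈ 1.0047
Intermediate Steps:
Function('p')(v, f) = Mul(Pow(Add(7, f), -1), Add(8, f))
Function('X')(J, O) = Mul(Pow(Add(10, J), -1), Add(11, J)) (Function('X')(J, O) = Mul(Pow(Add(7, Add(3, J)), -1), Add(8, Add(3, J))) = Mul(Pow(Add(10, J), -1), Add(11, J)))
Function('j')(z) = Mul(z, Add(44, z))
y = Rational(1, 51147) (y = Pow(Add(46870, Mul(-91, Add(44, -91))), -1) = Pow(Add(46870, Mul(-91, -47)), -1) = Pow(Add(46870, 4277), -1) = Pow(51147, -1) = Rational(1, 51147) ≈ 1.9551e-5)
Add(Function('X')(205, -115), y) = Add(Mul(Pow(Add(10, 205), -1), Add(11, 205)), Rational(1, 51147)) = Add(Mul(Pow(215, -1), 216), Rational(1, 51147)) = Add(Mul(Rational(1, 215), 216), Rational(1, 51147)) = Add(Rational(216, 215), Rational(1, 51147)) = Rational(11047967, 10996605)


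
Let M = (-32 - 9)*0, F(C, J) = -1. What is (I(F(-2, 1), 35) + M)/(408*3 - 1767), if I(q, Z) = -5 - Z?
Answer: 40/543 ≈ 0.073665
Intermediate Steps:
M = 0 (M = -41*0 = 0)
(I(F(-2, 1), 35) + M)/(408*3 - 1767) = ((-5 - 1*35) + 0)/(408*3 - 1767) = ((-5 - 35) + 0)/(1224 - 1767) = (-40 + 0)/(-543) = -40*(-1/543) = 40/543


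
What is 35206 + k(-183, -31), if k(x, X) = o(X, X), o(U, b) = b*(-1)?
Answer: 35237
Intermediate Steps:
o(U, b) = -b
k(x, X) = -X
35206 + k(-183, -31) = 35206 - 1*(-31) = 35206 + 31 = 35237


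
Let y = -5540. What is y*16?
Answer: -88640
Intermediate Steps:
y*16 = -5540*16 = -88640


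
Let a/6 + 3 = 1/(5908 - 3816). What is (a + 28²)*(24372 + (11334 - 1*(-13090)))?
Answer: 19548629122/523 ≈ 3.7378e+7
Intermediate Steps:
a = -18825/1046 (a = -18 + 6/(5908 - 3816) = -18 + 6/2092 = -18 + 6*(1/2092) = -18 + 3/1046 = -18825/1046 ≈ -17.997)
(a + 28²)*(24372 + (11334 - 1*(-13090))) = (-18825/1046 + 28²)*(24372 + (11334 - 1*(-13090))) = (-18825/1046 + 784)*(24372 + (11334 + 13090)) = 801239*(24372 + 24424)/1046 = (801239/1046)*48796 = 19548629122/523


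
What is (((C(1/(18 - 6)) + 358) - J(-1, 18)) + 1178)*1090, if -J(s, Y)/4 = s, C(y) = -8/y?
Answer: 1565240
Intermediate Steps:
J(s, Y) = -4*s
(((C(1/(18 - 6)) + 358) - J(-1, 18)) + 1178)*1090 = (((-8/(1/(18 - 6)) + 358) - (-4)*(-1)) + 1178)*1090 = (((-8/(1/12) + 358) - 1*4) + 1178)*1090 = (((-8/1/12 + 358) - 4) + 1178)*1090 = (((-8*12 + 358) - 4) + 1178)*1090 = (((-96 + 358) - 4) + 1178)*1090 = ((262 - 4) + 1178)*1090 = (258 + 1178)*1090 = 1436*1090 = 1565240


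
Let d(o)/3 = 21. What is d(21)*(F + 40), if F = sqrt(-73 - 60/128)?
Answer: 2520 + 63*I*sqrt(4702)/8 ≈ 2520.0 + 540.0*I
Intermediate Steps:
d(o) = 63 (d(o) = 3*21 = 63)
F = I*sqrt(4702)/8 (F = sqrt(-73 - 60*1/128) = sqrt(-73 - 15/32) = sqrt(-2351/32) = I*sqrt(4702)/8 ≈ 8.5714*I)
d(21)*(F + 40) = 63*(I*sqrt(4702)/8 + 40) = 63*(40 + I*sqrt(4702)/8) = 2520 + 63*I*sqrt(4702)/8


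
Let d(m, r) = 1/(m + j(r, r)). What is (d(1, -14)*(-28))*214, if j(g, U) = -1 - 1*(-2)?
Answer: -2996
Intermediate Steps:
j(g, U) = 1 (j(g, U) = -1 + 2 = 1)
d(m, r) = 1/(1 + m) (d(m, r) = 1/(m + 1) = 1/(1 + m))
(d(1, -14)*(-28))*214 = (-28/(1 + 1))*214 = (-28/2)*214 = ((½)*(-28))*214 = -14*214 = -2996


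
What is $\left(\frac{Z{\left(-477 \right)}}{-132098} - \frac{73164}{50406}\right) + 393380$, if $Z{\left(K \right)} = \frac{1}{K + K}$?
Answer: $\frac{416472447621321913}{1058706554292} \approx 3.9338 \cdot 10^{5}$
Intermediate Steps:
$Z{\left(K \right)} = \frac{1}{2 K}$
$\left(\frac{Z{\left(-477 \right)}}{-132098} - \frac{73164}{50406}\right) + 393380 = \left(\frac{\frac{1}{2} \frac{1}{-477}}{-132098} - \frac{73164}{50406}\right) + 393380 = \left(\frac{1}{2} \left(- \frac{1}{477}\right) \left(- \frac{1}{132098}\right) - \frac{12194}{8401}\right) + 393380 = \left(\left(- \frac{1}{954}\right) \left(- \frac{1}{132098}\right) - \frac{12194}{8401}\right) + 393380 = \left(\frac{1}{126021492} - \frac{12194}{8401}\right) + 393380 = - \frac{1536706065047}{1058706554292} + 393380 = \frac{416472447621321913}{1058706554292}$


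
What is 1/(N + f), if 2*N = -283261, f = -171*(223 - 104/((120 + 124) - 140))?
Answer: -2/359185 ≈ -5.5682e-6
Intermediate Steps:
f = -37962 (f = -171*(223 - 104/(244 - 140)) = -171*(223 - 104/104) = -171*(223 - 104*1/104) = -171*(223 - 1) = -171*222 = -37962)
N = -283261/2 (N = (½)*(-283261) = -283261/2 ≈ -1.4163e+5)
1/(N + f) = 1/(-283261/2 - 37962) = 1/(-359185/2) = -2/359185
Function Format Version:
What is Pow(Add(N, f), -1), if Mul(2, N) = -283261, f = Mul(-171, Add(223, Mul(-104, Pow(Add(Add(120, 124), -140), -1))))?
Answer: Rational(-2, 359185) ≈ -5.5682e-6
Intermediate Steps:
f = -37962 (f = Mul(-171, Add(223, Mul(-104, Pow(Add(244, -140), -1)))) = Mul(-171, Add(223, Mul(-104, Pow(104, -1)))) = Mul(-171, Add(223, Mul(-104, Rational(1, 104)))) = Mul(-171, Add(223, -1)) = Mul(-171, 222) = -37962)
N = Rational(-283261, 2) (N = Mul(Rational(1, 2), -283261) = Rational(-283261, 2) ≈ -1.4163e+5)
Pow(Add(N, f), -1) = Pow(Add(Rational(-283261, 2), -37962), -1) = Pow(Rational(-359185, 2), -1) = Rational(-2, 359185)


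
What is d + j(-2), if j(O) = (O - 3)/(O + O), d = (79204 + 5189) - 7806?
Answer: 306353/4 ≈ 76588.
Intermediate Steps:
d = 76587 (d = 84393 - 7806 = 76587)
j(O) = (-3 + O)/(2*O) (j(O) = (-3 + O)/((2*O)) = (-3 + O)*(1/(2*O)) = (-3 + O)/(2*O))
d + j(-2) = 76587 + (½)*(-3 - 2)/(-2) = 76587 + (½)*(-½)*(-5) = 76587 + 5/4 = 306353/4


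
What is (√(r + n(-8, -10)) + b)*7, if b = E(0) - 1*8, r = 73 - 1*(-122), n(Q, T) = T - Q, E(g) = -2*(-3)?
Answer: -14 + 7*√193 ≈ 83.247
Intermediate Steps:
E(g) = 6
r = 195 (r = 73 + 122 = 195)
b = -2 (b = 6 - 1*8 = 6 - 8 = -2)
(√(r + n(-8, -10)) + b)*7 = (√(195 + (-10 - 1*(-8))) - 2)*7 = (√(195 + (-10 + 8)) - 2)*7 = (√(195 - 2) - 2)*7 = (√193 - 2)*7 = (-2 + √193)*7 = -14 + 7*√193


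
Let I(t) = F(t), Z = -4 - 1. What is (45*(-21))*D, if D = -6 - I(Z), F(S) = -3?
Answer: 2835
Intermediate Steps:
Z = -5
I(t) = -3
D = -3 (D = -6 - 1*(-3) = -6 + 3 = -3)
(45*(-21))*D = (45*(-21))*(-3) = -945*(-3) = 2835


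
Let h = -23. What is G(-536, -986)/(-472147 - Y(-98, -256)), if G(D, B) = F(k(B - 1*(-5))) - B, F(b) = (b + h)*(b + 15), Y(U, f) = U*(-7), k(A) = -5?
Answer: -706/472833 ≈ -0.0014931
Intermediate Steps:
Y(U, f) = -7*U
F(b) = (-23 + b)*(15 + b) (F(b) = (b - 23)*(b + 15) = (-23 + b)*(15 + b))
G(D, B) = -280 - B (G(D, B) = (-345 + (-5)**2 - 8*(-5)) - B = (-345 + 25 + 40) - B = -280 - B)
G(-536, -986)/(-472147 - Y(-98, -256)) = (-280 - 1*(-986))/(-472147 - (-7)*(-98)) = (-280 + 986)/(-472147 - 1*686) = 706/(-472147 - 686) = 706/(-472833) = 706*(-1/472833) = -706/472833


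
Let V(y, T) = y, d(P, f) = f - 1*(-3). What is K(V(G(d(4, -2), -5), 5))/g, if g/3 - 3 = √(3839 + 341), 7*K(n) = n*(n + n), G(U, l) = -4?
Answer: -32/29197 + 64*√1045/87591 ≈ 0.022524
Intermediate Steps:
d(P, f) = 3 + f (d(P, f) = f + 3 = 3 + f)
K(n) = 2*n²/7 (K(n) = (n*(n + n))/7 = (n*(2*n))/7 = (2*n²)/7 = 2*n²/7)
g = 9 + 6*√1045 (g = 9 + 3*√(3839 + 341) = 9 + 3*√4180 = 9 + 3*(2*√1045) = 9 + 6*√1045 ≈ 202.96)
K(V(G(d(4, -2), -5), 5))/g = ((2/7)*(-4)²)/(9 + 6*√1045) = ((2/7)*16)/(9 + 6*√1045) = 32/(7*(9 + 6*√1045))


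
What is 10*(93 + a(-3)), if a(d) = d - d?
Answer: 930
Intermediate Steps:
a(d) = 0
10*(93 + a(-3)) = 10*(93 + 0) = 10*93 = 930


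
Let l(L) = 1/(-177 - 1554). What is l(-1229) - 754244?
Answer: -1305596365/1731 ≈ -7.5424e+5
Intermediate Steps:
l(L) = -1/1731 (l(L) = 1/(-1731) = -1/1731)
l(-1229) - 754244 = -1/1731 - 754244 = -1305596365/1731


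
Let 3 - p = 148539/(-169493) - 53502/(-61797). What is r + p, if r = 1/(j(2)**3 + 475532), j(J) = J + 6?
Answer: 5003785578233587/1662053503129508 ≈ 3.0106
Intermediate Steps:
j(J) = 6 + J
p = 10511175620/3491386307 (p = 3 - (148539/(-169493) - 53502/(-61797)) = 3 - (148539*(-1/169493) - 53502*(-1/61797)) = 3 - (-148539/169493 + 17834/20599) = 3 - 1*(-37016699/3491386307) = 3 + 37016699/3491386307 = 10511175620/3491386307 ≈ 3.0106)
r = 1/476044 (r = 1/((6 + 2)**3 + 475532) = 1/(8**3 + 475532) = 1/(512 + 475532) = 1/476044 ≈ 2.1006e-6)
r + p = 1/476044 + 10511175620/3491386307 = 5003785578233587/1662053503129508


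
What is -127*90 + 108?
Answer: -11322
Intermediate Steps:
-127*90 + 108 = -11430 + 108 = -11322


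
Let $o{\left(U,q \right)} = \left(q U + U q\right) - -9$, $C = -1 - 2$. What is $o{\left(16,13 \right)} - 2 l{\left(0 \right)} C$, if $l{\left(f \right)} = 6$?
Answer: $15300$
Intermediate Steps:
$C = -3$ ($C = -1 - 2 = -3$)
$o{\left(U,q \right)} = 9 + 2 U q$ ($o{\left(U,q \right)} = \left(U q + U q\right) + 9 = 2 U q + 9 = 9 + 2 U q$)
$o{\left(16,13 \right)} - 2 l{\left(0 \right)} C = \left(9 + 2 \cdot 16 \cdot 13\right) \left(-2\right) 6 \left(-3\right) = \left(9 + 416\right) \left(\left(-12\right) \left(-3\right)\right) = 425 \cdot 36 = 15300$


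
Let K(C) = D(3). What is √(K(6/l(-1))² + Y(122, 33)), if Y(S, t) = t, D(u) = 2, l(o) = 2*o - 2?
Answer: √37 ≈ 6.0828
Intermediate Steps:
l(o) = -2 + 2*o
K(C) = 2
√(K(6/l(-1))² + Y(122, 33)) = √(2² + 33) = √(4 + 33) = √37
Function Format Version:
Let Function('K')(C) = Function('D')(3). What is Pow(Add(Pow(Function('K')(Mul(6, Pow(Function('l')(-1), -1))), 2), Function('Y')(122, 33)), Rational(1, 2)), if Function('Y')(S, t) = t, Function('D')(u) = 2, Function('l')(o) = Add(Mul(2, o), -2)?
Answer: Pow(37, Rational(1, 2)) ≈ 6.0828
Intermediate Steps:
Function('l')(o) = Add(-2, Mul(2, o))
Function('K')(C) = 2
Pow(Add(Pow(Function('K')(Mul(6, Pow(Function('l')(-1), -1))), 2), Function('Y')(122, 33)), Rational(1, 2)) = Pow(Add(Pow(2, 2), 33), Rational(1, 2)) = Pow(Add(4, 33), Rational(1, 2)) = Pow(37, Rational(1, 2))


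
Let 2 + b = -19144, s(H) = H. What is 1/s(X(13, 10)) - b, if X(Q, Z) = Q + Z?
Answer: 440359/23 ≈ 19146.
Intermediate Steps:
b = -19146 (b = -2 - 19144 = -19146)
1/s(X(13, 10)) - b = 1/(13 + 10) - 1*(-19146) = 1/23 + 19146 = 440359/23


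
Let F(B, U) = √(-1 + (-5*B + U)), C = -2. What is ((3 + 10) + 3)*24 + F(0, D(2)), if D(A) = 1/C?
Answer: 384 + I*√6/2 ≈ 384.0 + 1.2247*I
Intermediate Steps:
D(A) = -½ (D(A) = 1/(-2) = -½)
F(B, U) = √(-1 + U - 5*B) (F(B, U) = √(-1 + (U - 5*B)) = √(-1 + U - 5*B))
((3 + 10) + 3)*24 + F(0, D(2)) = ((3 + 10) + 3)*24 + √(-1 - ½ - 5*0) = (13 + 3)*24 + √(-1 - ½ + 0) = 16*24 + √(-3/2) = 384 + I*√6/2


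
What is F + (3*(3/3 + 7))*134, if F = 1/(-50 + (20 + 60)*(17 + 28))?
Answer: 11416801/3550 ≈ 3216.0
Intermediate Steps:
F = 1/3550 (F = 1/(-50 + 80*45) = 1/(-50 + 3600) = 1/3550 ≈ 0.00028169)
F + (3*(3/3 + 7))*134 = 1/3550 + (3*(3/3 + 7))*134 = 1/3550 + (3*(3*(1/3) + 7))*134 = 1/3550 + (3*(1 + 7))*134 = 1/3550 + (3*8)*134 = 1/3550 + 24*134 = 1/3550 + 3216 = 11416801/3550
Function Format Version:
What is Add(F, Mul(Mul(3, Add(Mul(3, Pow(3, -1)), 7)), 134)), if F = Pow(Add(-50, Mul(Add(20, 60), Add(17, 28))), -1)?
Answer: Rational(11416801, 3550) ≈ 3216.0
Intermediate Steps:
F = Rational(1, 3550) (F = Pow(Add(-50, Mul(80, 45)), -1) = Pow(Add(-50, 3600), -1) = Pow(3550, -1) = Rational(1, 3550) ≈ 0.00028169)
Add(F, Mul(Mul(3, Add(Mul(3, Pow(3, -1)), 7)), 134)) = Add(Rational(1, 3550), Mul(Mul(3, Add(Mul(3, Pow(3, -1)), 7)), 134)) = Add(Rational(1, 3550), Mul(Mul(3, Add(Mul(3, Rational(1, 3)), 7)), 134)) = Add(Rational(1, 3550), Mul(Mul(3, Add(1, 7)), 134)) = Add(Rational(1, 3550), Mul(Mul(3, 8), 134)) = Add(Rational(1, 3550), Mul(24, 134)) = Add(Rational(1, 3550), 3216) = Rational(11416801, 3550)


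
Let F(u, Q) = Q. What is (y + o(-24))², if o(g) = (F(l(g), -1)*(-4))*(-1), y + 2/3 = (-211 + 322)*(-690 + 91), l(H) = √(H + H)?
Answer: 39792669361/9 ≈ 4.4214e+9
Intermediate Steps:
l(H) = √2*√H (l(H) = √(2*H) = √2*√H)
y = -199469/3 (y = -⅔ + (-211 + 322)*(-690 + 91) = -⅔ + 111*(-599) = -⅔ - 66489 = -199469/3 ≈ -66490.)
o(g) = -4 (o(g) = -1*(-4)*(-1) = 4*(-1) = -4)
(y + o(-24))² = (-199469/3 - 4)² = (-199481/3)² = 39792669361/9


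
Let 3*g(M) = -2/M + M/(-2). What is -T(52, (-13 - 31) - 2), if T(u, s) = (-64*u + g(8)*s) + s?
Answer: 19853/6 ≈ 3308.8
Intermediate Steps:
g(M) = -2/(3*M) - M/6 (g(M) = (-2/M + M/(-2))/3 = (-2/M + M*(-½))/3 = (-2/M - M/2)/3 = -2/(3*M) - M/6)
T(u, s) = -64*u - 5*s/12 (T(u, s) = (-64*u + ((⅙)*(-4 - 1*8²)/8)*s) + s = (-64*u + ((⅙)*(⅛)*(-4 - 1*64))*s) + s = (-64*u + ((⅙)*(⅛)*(-4 - 64))*s) + s = (-64*u + ((⅙)*(⅛)*(-68))*s) + s = (-64*u - 17*s/12) + s = -64*u - 5*s/12)
-T(52, (-13 - 31) - 2) = -(-64*52 - 5*((-13 - 31) - 2)/12) = -(-3328 - 5*(-44 - 2)/12) = -(-3328 - 5/12*(-46)) = -(-3328 + 115/6) = -1*(-19853/6) = 19853/6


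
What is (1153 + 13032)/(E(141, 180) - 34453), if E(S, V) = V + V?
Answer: -14185/34093 ≈ -0.41607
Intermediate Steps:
E(S, V) = 2*V
(1153 + 13032)/(E(141, 180) - 34453) = (1153 + 13032)/(2*180 - 34453) = 14185/(360 - 34453) = 14185/(-34093) = 14185*(-1/34093) = -14185/34093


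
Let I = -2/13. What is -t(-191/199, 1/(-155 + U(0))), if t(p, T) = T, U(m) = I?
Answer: 13/2017 ≈ 0.0064452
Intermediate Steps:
I = -2/13 (I = -2*1/13 = -2/13 ≈ -0.15385)
U(m) = -2/13
-t(-191/199, 1/(-155 + U(0))) = -1/(-155 - 2/13) = -1/(-2017/13) = -1*(-13/2017) = 13/2017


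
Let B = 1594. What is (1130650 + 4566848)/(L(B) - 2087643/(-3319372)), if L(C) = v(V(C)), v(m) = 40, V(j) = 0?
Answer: 18912115331256/134862523 ≈ 1.4023e+5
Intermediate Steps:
L(C) = 40
(1130650 + 4566848)/(L(B) - 2087643/(-3319372)) = (1130650 + 4566848)/(40 - 2087643/(-3319372)) = 5697498/(40 - 2087643*(-1/3319372)) = 5697498/(40 + 2087643/3319372) = 5697498/(134862523/3319372) = 5697498*(3319372/134862523) = 18912115331256/134862523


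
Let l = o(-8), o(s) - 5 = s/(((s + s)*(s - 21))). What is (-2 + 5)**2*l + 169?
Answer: 12403/58 ≈ 213.84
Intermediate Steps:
o(s) = 5 + 1/(2*(-21 + s)) (o(s) = 5 + s/(((s + s)*(s - 21))) = 5 + s/(((2*s)*(-21 + s))) = 5 + s/((2*s*(-21 + s))) = 5 + s*(1/(2*s*(-21 + s))) = 5 + 1/(2*(-21 + s)))
l = 289/58 (l = (-209 + 10*(-8))/(2*(-21 - 8)) = (1/2)*(-209 - 80)/(-29) = (1/2)*(-1/29)*(-289) = 289/58 ≈ 4.9828)
(-2 + 5)**2*l + 169 = (-2 + 5)**2*(289/58) + 169 = 3**2*(289/58) + 169 = 9*(289/58) + 169 = 2601/58 + 169 = 12403/58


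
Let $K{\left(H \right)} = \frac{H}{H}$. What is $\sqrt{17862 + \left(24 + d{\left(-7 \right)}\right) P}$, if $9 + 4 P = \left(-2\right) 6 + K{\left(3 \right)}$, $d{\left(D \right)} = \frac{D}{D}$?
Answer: $\sqrt{17737} \approx 133.18$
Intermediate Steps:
$K{\left(H \right)} = 1$
$d{\left(D \right)} = 1$
$P = -5$ ($P = - \frac{9}{4} + \frac{\left(-2\right) 6 + 1}{4} = - \frac{9}{4} + \frac{-12 + 1}{4} = - \frac{9}{4} + \frac{1}{4} \left(-11\right) = - \frac{9}{4} - \frac{11}{4} = -5$)
$\sqrt{17862 + \left(24 + d{\left(-7 \right)}\right) P} = \sqrt{17862 + \left(24 + 1\right) \left(-5\right)} = \sqrt{17862 + 25 \left(-5\right)} = \sqrt{17862 - 125} = \sqrt{17737}$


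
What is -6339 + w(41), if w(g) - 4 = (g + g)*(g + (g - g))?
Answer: -2973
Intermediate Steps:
w(g) = 4 + 2*g² (w(g) = 4 + (g + g)*(g + (g - g)) = 4 + (2*g)*(g + 0) = 4 + (2*g)*g = 4 + 2*g²)
-6339 + w(41) = -6339 + (4 + 2*41²) = -6339 + (4 + 2*1681) = -6339 + (4 + 3362) = -6339 + 3366 = -2973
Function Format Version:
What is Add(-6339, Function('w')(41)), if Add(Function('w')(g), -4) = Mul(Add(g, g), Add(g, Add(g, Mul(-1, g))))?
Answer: -2973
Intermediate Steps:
Function('w')(g) = Add(4, Mul(2, Pow(g, 2))) (Function('w')(g) = Add(4, Mul(Add(g, g), Add(g, Add(g, Mul(-1, g))))) = Add(4, Mul(Mul(2, g), Add(g, 0))) = Add(4, Mul(Mul(2, g), g)) = Add(4, Mul(2, Pow(g, 2))))
Add(-6339, Function('w')(41)) = Add(-6339, Add(4, Mul(2, Pow(41, 2)))) = Add(-6339, Add(4, Mul(2, 1681))) = Add(-6339, Add(4, 3362)) = Add(-6339, 3366) = -2973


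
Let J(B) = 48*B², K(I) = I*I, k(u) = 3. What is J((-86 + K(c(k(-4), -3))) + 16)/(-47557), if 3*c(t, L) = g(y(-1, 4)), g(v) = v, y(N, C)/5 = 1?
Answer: -5856400/1284039 ≈ -4.5609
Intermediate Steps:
y(N, C) = 5 (y(N, C) = 5*1 = 5)
c(t, L) = 5/3 (c(t, L) = (⅓)*5 = 5/3)
K(I) = I²
J((-86 + K(c(k(-4), -3))) + 16)/(-47557) = (48*((-86 + (5/3)²) + 16)²)/(-47557) = (48*((-86 + 25/9) + 16)²)*(-1/47557) = (48*(-749/9 + 16)²)*(-1/47557) = (48*(-605/9)²)*(-1/47557) = (48*(366025/81))*(-1/47557) = (5856400/27)*(-1/47557) = -5856400/1284039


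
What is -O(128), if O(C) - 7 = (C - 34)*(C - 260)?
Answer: 12401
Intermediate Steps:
O(C) = 7 + (-260 + C)*(-34 + C) (O(C) = 7 + (C - 34)*(C - 260) = 7 + (-34 + C)*(-260 + C) = 7 + (-260 + C)*(-34 + C))
-O(128) = -(8847 + 128² - 294*128) = -(8847 + 16384 - 37632) = -1*(-12401) = 12401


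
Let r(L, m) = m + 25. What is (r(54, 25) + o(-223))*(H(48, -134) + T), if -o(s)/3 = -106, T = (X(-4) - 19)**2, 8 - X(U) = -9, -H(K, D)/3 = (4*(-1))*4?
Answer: 19136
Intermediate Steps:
H(K, D) = 48 (H(K, D) = -3*4*(-1)*4 = -(-12)*4 = -3*(-16) = 48)
r(L, m) = 25 + m
X(U) = 17 (X(U) = 8 - 1*(-9) = 8 + 9 = 17)
T = 4 (T = (17 - 19)**2 = (-2)**2 = 4)
o(s) = 318 (o(s) = -3*(-106) = 318)
(r(54, 25) + o(-223))*(H(48, -134) + T) = ((25 + 25) + 318)*(48 + 4) = (50 + 318)*52 = 368*52 = 19136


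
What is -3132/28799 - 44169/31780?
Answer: -1371557991/915232220 ≈ -1.4986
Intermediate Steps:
-3132/28799 - 44169/31780 = -1371557991/915232220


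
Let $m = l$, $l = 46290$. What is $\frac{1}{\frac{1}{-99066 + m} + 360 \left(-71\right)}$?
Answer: $- \frac{52776}{1348954561} \approx -3.9124 \cdot 10^{-5}$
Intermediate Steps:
$m = 46290$
$\frac{1}{\frac{1}{-99066 + m} + 360 \left(-71\right)} = \frac{1}{\frac{1}{-99066 + 46290} + 360 \left(-71\right)} = \frac{1}{\frac{1}{-52776} - 25560} = \frac{1}{- \frac{1}{52776} - 25560} = \frac{1}{- \frac{1348954561}{52776}} = - \frac{52776}{1348954561}$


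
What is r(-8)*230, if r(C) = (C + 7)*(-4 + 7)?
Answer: -690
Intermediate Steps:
r(C) = 21 + 3*C (r(C) = (7 + C)*3 = 21 + 3*C)
r(-8)*230 = (21 + 3*(-8))*230 = (21 - 24)*230 = -3*230 = -690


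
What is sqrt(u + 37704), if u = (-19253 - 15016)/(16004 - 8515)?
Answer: sqrt(2114376761643)/7489 ≈ 194.16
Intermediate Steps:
u = -34269/7489 ≈ -4.5759
sqrt(u + 37704) = sqrt(-34269/7489 + 37704) = sqrt(282330987/7489) = sqrt(2114376761643)/7489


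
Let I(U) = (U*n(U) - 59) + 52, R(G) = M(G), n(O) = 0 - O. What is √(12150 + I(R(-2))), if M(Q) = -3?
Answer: √12134 ≈ 110.15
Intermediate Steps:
n(O) = -O
R(G) = -3
I(U) = -7 - U² (I(U) = (U*(-U) - 59) + 52 = (-U² - 59) + 52 = (-59 - U²) + 52 = -7 - U²)
√(12150 + I(R(-2))) = √(12150 + (-7 - 1*(-3)²)) = √(12150 + (-7 - 1*9)) = √(12150 + (-7 - 9)) = √(12150 - 16) = √12134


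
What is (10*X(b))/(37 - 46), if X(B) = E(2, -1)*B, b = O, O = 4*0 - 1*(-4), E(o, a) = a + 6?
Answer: -200/9 ≈ -22.222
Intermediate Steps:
E(o, a) = 6 + a
O = 4 (O = 0 + 4 = 4)
b = 4
X(B) = 5*B (X(B) = (6 - 1)*B = 5*B)
(10*X(b))/(37 - 46) = (10*(5*4))/(37 - 46) = (10*20)/(-9) = 200*(-1/9) = -200/9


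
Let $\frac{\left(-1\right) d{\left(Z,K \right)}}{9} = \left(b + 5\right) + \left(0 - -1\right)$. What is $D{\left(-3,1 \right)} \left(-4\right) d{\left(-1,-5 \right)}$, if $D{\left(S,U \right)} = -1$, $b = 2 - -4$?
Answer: $-432$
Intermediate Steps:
$b = 6$ ($b = 2 + 4 = 6$)
$d{\left(Z,K \right)} = -108$ ($d{\left(Z,K \right)} = - 9 \left(\left(6 + 5\right) + \left(0 - -1\right)\right) = - 9 \left(11 + \left(0 + 1\right)\right) = - 9 \left(11 + 1\right) = \left(-9\right) 12 = -108$)
$D{\left(-3,1 \right)} \left(-4\right) d{\left(-1,-5 \right)} = \left(-1\right) \left(-4\right) \left(-108\right) = 4 \left(-108\right) = -432$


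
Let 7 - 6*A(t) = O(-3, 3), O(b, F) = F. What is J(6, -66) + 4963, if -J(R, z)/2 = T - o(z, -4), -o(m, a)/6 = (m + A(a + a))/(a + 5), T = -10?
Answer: 5767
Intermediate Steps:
A(t) = ⅔ (A(t) = 7/6 - ⅙*3 = 7/6 - ½ = ⅔)
o(m, a) = -6*(⅔ + m)/(5 + a) (o(m, a) = -6*(m + ⅔)/(a + 5) = -6*(⅔ + m)/(5 + a))
J(R, z) = 12 - 12*z (J(R, z) = -2*(-10 - 2*(-2 - 3*z)/(5 - 4)) = -2*(-10 - 2*(-2 - 3*z)/1) = -2*(-10 - 2*(-2 - 3*z)) = -2*(-10 - (-4 - 6*z)) = -2*(-10 + (4 + 6*z)) = -2*(-6 + 6*z) = 12 - 12*z)
J(6, -66) + 4963 = (12 - 12*(-66)) + 4963 = (12 + 792) + 4963 = 804 + 4963 = 5767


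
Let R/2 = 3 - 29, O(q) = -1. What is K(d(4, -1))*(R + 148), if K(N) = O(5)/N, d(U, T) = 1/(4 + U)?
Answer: -768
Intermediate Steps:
K(N) = -1/N
R = -52 (R = 2*(3 - 29) = 2*(-26) = -52)
K(d(4, -1))*(R + 148) = (-1/(1/(4 + 4)))*(-52 + 148) = -1/(1/8)*96 = -1/⅛*96 = -1*8*96 = -8*96 = -768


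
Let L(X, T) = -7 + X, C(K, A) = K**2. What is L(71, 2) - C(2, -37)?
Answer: 60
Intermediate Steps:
L(71, 2) - C(2, -37) = (-7 + 71) - 1*2**2 = 64 - 1*4 = 64 - 4 = 60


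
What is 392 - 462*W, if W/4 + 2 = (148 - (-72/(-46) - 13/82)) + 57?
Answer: -350939764/943 ≈ -3.7215e+5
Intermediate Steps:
W = 760410/943 (W = -8 + 4*((148 - (-72/(-46) - 13/82)) + 57) = -8 + 4*((148 - (-72*(-1/46) - 13*1/82)) + 57) = -8 + 4*((148 - (36/23 - 13/82)) + 57) = -8 + 4*((148 - 1*2653/1886) + 57) = -8 + 4*((148 - 2653/1886) + 57) = -8 + 4*(276475/1886 + 57) = -8 + 4*(383977/1886) = -8 + 767954/943 = 760410/943 ≈ 806.37)
392 - 462*W = 392 - 462*760410/943 = 392 - 351309420/943 = -350939764/943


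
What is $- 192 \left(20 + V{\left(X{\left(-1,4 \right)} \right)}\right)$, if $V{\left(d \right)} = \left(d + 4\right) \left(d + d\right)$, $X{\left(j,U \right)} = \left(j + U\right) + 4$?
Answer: $-33408$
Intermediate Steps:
$X{\left(j,U \right)} = 4 + U + j$ ($X{\left(j,U \right)} = \left(U + j\right) + 4 = 4 + U + j$)
$V{\left(d \right)} = 2 d \left(4 + d\right)$ ($V{\left(d \right)} = \left(4 + d\right) 2 d = 2 d \left(4 + d\right)$)
$- 192 \left(20 + V{\left(X{\left(-1,4 \right)} \right)}\right) = - 192 \left(20 + 2 \left(4 + 4 - 1\right) \left(4 + \left(4 + 4 - 1\right)\right)\right) = - 192 \left(20 + 2 \cdot 7 \left(4 + 7\right)\right) = - 192 \left(20 + 2 \cdot 7 \cdot 11\right) = - 192 \left(20 + 154\right) = \left(-192\right) 174 = -33408$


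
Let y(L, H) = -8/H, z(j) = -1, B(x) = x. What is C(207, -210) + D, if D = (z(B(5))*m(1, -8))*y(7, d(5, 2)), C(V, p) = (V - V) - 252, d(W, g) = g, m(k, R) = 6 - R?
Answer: -196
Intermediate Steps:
C(V, p) = -252 (C(V, p) = 0 - 252 = -252)
D = 56 (D = (-(6 - 1*(-8)))*(-8/2) = (-(6 + 8))*(-8*½) = -1*14*(-4) = -14*(-4) = 56)
C(207, -210) + D = -252 + 56 = -196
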